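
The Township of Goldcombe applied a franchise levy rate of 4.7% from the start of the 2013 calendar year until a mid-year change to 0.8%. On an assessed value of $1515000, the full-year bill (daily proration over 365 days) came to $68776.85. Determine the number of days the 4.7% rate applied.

350 days

Let d = days at the first rate; then 365 − d days at the second rate.
$1515000 × [4.7%·d + 0.8%·(365−d)] / 365 = $68776.85
Solving gives d = 350, so the new rate took effect on 17 December 2013.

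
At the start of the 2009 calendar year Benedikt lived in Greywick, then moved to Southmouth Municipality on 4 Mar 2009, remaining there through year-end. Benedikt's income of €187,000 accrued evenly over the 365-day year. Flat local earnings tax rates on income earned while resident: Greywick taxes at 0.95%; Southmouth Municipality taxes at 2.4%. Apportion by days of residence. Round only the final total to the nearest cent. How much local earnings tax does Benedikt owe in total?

Greywick, 1 Jan – 3 Mar 2009: 62 days → €187,000 × 0.95% × 62/365 = €301.7616
Southmouth Municipality, 4 Mar – 31 Dec 2009: 303 days → €187,000 × 2.4% × 303/365 = €3,725.6548
Total = €4,027.4164

€4,027.42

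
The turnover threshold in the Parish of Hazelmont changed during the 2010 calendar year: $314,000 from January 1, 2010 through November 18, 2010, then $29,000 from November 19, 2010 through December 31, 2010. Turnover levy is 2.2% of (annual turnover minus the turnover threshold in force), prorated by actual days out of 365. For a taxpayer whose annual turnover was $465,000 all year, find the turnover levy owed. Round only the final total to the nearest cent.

January 1 – November 18, 2010: 322 days, exemption $314,000 → ($465,000 − $314,000) × 2.2% × 322/365 = $2,930.6411
November 19 – December 31, 2010: 43 days, exemption $29,000 → ($465,000 − $29,000) × 2.2% × 43/365 = $1,130.0164
Total = $4,060.6575

$4,060.66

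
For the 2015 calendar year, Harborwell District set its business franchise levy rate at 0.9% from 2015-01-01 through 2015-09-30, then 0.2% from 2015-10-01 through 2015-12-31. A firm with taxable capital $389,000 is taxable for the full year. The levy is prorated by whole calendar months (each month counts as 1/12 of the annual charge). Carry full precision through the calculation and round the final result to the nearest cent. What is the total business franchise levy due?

$2,820.25

2015-01-01 to 2015-09-30: 9 months at 0.9% → $389,000 × 0.9% × 9/12 = $2,625.7500
2015-10-01 to 2015-12-31: 3 months at 0.2% → $389,000 × 0.2% × 3/12 = $194.5000
Total = $2,820.2500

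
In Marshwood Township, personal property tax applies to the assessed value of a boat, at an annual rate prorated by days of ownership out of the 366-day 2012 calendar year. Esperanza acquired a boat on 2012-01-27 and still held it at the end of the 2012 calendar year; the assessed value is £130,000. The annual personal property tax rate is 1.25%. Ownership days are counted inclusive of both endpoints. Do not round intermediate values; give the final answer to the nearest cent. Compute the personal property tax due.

Days held (2012-01-27 to 2012-12-31): 340 out of 366
Tax = £130,000 × 1.25% × 340/366 = £1,509.5628

£1,509.56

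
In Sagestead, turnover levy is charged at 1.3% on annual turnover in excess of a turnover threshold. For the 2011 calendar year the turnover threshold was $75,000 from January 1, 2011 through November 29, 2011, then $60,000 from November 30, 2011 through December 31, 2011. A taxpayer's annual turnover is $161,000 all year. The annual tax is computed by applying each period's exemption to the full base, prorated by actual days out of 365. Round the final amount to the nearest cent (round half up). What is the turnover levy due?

January 1 – November 29, 2011: 333 days, exemption $75,000 → ($161,000 − $75,000) × 1.3% × 333/365 = $1,019.9836
November 30 – December 31, 2011: 32 days, exemption $60,000 → ($161,000 − $60,000) × 1.3% × 32/365 = $115.1123
Total = $1,135.0959

$1,135.10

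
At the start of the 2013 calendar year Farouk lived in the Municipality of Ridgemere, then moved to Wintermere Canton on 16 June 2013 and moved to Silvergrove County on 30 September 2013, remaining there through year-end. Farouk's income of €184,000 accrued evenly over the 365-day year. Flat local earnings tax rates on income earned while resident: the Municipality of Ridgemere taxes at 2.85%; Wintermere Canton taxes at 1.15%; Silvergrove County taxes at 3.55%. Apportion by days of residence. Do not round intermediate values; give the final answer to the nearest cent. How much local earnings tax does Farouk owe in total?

€4,663.77

The Municipality of Ridgemere, 1 January – 15 June 2013: 166 days → €184,000 × 2.85% × 166/365 = €2,384.9425
Wintermere Canton, 16 June – 29 September 2013: 106 days → €184,000 × 1.15% × 106/365 = €614.5096
Silvergrove County, 30 September – 31 December 2013: 93 days → €184,000 × 3.55% × 93/365 = €1,664.3178
Total = €4,663.7699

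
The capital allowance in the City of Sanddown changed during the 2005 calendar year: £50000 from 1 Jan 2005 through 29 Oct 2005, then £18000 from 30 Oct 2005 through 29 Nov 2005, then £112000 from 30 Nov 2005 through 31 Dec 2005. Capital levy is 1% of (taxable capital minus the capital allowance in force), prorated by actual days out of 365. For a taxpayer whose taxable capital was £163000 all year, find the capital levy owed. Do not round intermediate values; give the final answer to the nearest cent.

£1102.82

1 Jan – 29 Oct 2005: 302 days, exemption £50000 → (£163000 − £50000) × 1% × 302/365 = £934.9589
30 Oct – 29 Nov 2005: 31 days, exemption £18000 → (£163000 − £18000) × 1% × 31/365 = £123.1507
30 Nov – 31 Dec 2005: 32 days, exemption £112000 → (£163000 − £112000) × 1% × 32/365 = £44.7123
Total = £1102.8219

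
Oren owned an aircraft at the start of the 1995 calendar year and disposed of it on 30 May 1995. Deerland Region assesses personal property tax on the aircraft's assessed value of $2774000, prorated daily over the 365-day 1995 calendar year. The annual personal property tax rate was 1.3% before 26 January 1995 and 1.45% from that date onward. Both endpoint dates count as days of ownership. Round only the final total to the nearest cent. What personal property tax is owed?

1 January – 25 January 1995: 25 days at 1.3% → $2774000 × 1.3% × 25/365 = $2470.0000
26 January – 30 May 1995: 125 days at 1.45% → $2774000 × 1.45% × 125/365 = $13775.0000
Total = $16245.0000

$16245.00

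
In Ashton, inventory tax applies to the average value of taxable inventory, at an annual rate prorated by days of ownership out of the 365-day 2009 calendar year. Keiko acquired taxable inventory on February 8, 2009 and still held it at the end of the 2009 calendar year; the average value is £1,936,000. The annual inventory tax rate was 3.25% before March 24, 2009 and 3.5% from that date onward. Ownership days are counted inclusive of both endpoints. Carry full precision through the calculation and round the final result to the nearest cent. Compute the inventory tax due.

£60,122.08

February 8 – March 23, 2009: 44 days at 3.25% → £1,936,000 × 3.25% × 44/365 = £7,584.8767
March 24 – December 31, 2009: 283 days at 3.5% → £1,936,000 × 3.5% × 283/365 = £52,537.2055
Total = £60,122.0822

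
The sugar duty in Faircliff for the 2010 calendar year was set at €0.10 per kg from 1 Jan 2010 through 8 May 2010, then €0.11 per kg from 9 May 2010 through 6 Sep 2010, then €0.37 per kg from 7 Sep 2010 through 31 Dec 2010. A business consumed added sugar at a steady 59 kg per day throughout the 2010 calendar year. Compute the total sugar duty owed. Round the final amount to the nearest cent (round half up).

€4,072.77

1 Jan – 8 May 2010: 128 days × 59 kg/day = 7,552 kg at €0.10/kg → €755.20
9 May – 6 Sep 2010: 121 days × 59 kg/day = 7,139 kg at €0.11/kg → €785.29
7 Sep – 31 Dec 2010: 116 days × 59 kg/day = 6,844 kg at €0.37/kg → €2,532.28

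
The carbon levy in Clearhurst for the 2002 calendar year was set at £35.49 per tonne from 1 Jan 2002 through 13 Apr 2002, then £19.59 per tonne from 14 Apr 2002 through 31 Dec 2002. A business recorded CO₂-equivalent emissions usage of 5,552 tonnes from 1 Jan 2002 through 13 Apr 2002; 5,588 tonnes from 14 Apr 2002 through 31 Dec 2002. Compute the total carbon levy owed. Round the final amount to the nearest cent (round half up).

1 Jan – 13 Apr 2002: 5,552 tonnes at £35.49/tonne → £197040.48
14 Apr – 31 Dec 2002: 5,588 tonnes at £19.59/tonne → £109468.92

£306509.40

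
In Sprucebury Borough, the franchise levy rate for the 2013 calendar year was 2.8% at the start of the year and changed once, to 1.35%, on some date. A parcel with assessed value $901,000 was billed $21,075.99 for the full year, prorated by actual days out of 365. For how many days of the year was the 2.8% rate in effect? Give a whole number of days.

Let d = days at the first rate; then 365 − d days at the second rate.
$901,000 × [2.8%·d + 1.35%·(365−d)] / 365 = $21,075.99
Solving gives d = 249, so the new rate took effect on 7 Sep 2013.

249 days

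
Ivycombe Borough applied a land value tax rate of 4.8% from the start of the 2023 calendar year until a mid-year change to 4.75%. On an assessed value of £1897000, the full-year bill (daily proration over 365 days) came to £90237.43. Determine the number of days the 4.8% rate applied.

Let d = days at the first rate; then 365 − d days at the second rate.
£1897000 × [4.8%·d + 4.75%·(365−d)] / 365 = £90237.43
Solving gives d = 50, so the new rate took effect on 20 Feb 2023.

50 days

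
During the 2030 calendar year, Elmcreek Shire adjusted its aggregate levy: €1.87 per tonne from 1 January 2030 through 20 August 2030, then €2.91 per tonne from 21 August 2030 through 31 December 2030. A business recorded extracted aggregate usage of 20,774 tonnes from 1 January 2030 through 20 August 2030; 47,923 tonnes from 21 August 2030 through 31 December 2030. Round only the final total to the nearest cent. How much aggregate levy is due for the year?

1 January – 20 August 2030: 20,774 tonnes at €1.87/tonne → €38,847.38
21 August – 31 December 2030: 47,923 tonnes at €2.91/tonne → €139,455.93

€178,303.31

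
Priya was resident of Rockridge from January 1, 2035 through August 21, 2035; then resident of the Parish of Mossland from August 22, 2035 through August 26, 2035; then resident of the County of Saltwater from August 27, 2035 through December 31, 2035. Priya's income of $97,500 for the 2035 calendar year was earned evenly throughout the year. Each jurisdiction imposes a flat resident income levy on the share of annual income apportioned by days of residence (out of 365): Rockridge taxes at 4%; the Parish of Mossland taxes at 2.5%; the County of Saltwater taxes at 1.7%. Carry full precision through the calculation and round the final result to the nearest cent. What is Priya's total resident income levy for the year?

$3,099.70

Rockridge, January 1 – August 21, 2035: 233 days → $97,500 × 4% × 233/365 = $2,489.5890
The Parish of Mossland, August 22 – August 26, 2035: 5 days → $97,500 × 2.5% × 5/365 = $33.3904
The County of Saltwater, August 27 – December 31, 2035: 127 days → $97,500 × 1.7% × 127/365 = $576.7192
Total = $3,099.6986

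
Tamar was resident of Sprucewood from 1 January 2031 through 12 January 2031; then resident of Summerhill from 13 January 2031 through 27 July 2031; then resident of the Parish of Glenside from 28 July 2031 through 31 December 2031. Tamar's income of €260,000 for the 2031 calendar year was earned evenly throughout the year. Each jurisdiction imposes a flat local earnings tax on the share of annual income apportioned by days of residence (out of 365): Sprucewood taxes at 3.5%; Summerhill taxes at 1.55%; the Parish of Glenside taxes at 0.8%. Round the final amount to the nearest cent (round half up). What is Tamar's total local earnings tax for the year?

Sprucewood, 1 January – 12 January 2031: 12 days → €260,000 × 3.5% × 12/365 = €299.1781
Summerhill, 13 January – 27 July 2031: 196 days → €260,000 × 1.55% × 196/365 = €2,164.0548
The Parish of Glenside, 28 July – 31 December 2031: 157 days → €260,000 × 0.8% × 157/365 = €894.6849
Total = €3,357.9178

€3,357.92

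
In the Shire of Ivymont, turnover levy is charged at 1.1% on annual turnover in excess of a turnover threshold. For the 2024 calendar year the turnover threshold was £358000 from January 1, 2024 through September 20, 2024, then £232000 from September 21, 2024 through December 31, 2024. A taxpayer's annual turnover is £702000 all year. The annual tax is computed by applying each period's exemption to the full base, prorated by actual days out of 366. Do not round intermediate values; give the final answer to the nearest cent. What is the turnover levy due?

£4170.26

January 1 – September 20, 2024: 264 days, exemption £358000 → (£702000 − £358000) × 1.1% × 264/366 = £2729.4426
September 21 – December 31, 2024: 102 days, exemption £232000 → (£702000 − £232000) × 1.1% × 102/366 = £1440.8197
Total = £4170.2623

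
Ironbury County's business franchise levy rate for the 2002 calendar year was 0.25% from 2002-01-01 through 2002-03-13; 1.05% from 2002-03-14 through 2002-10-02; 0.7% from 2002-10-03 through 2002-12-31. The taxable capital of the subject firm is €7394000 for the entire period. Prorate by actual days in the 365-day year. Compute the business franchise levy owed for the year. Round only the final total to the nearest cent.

2002-01-01 to 2002-03-13: 72 days at 0.25% → €7394000 × 0.25% × 72/365 = €3646.3562
2002-03-14 to 2002-10-02: 203 days at 1.05% → €7394000 × 1.05% × 203/365 = €43178.9342
2002-10-03 to 2002-12-31: 90 days at 0.7% → €7394000 × 0.7% × 90/365 = €12762.2466
Total = €59587.5370

€59587.54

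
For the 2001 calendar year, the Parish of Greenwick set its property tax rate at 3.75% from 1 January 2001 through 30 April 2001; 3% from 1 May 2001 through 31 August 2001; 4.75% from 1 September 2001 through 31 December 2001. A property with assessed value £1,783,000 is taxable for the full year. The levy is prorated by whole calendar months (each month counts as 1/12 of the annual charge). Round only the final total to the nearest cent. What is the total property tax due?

£68,348.33

1 January – 30 April 2001: 4 months at 3.75% → £1,783,000 × 3.75% × 4/12 = £22,287.5000
1 May – 31 August 2001: 4 months at 3% → £1,783,000 × 3% × 4/12 = £17,830.0000
1 September – 31 December 2001: 4 months at 4.75% → £1,783,000 × 4.75% × 4/12 = £28,230.8333
Total = £68,348.3333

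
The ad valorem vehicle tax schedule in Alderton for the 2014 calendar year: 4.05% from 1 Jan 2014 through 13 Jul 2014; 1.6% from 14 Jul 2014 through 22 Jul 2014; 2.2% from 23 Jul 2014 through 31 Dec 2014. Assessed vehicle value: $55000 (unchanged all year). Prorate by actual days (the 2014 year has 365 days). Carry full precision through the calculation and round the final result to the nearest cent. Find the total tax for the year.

1 Jan – 13 Jul 2014: 194 days at 4.05% → $55000 × 4.05% × 194/365 = $1183.9315
14 Jul – 22 Jul 2014: 9 days at 1.6% → $55000 × 1.6% × 9/365 = $21.6986
23 Jul – 31 Dec 2014: 162 days at 2.2% → $55000 × 2.2% × 162/365 = $537.0411
Total = $1742.6712

$1742.67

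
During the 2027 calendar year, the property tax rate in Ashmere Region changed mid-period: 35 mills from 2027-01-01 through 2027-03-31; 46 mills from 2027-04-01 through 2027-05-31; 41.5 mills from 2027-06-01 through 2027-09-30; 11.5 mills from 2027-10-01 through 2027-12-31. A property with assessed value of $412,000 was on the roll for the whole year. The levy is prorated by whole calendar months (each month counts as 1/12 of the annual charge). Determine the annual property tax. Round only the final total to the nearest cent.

$13,647.50

2027-01-01 to 2027-03-31: 3 months at 35 mills → $412,000 × 3.5% × 3/12 = $3,605.0000
2027-04-01 to 2027-05-31: 2 months at 46 mills → $412,000 × 4.6% × 2/12 = $3,158.6667
2027-06-01 to 2027-09-30: 4 months at 41.5 mills → $412,000 × 4.15% × 4/12 = $5,699.3333
2027-10-01 to 2027-12-31: 3 months at 11.5 mills → $412,000 × 1.15% × 3/12 = $1,184.5000
Total = $13,647.5000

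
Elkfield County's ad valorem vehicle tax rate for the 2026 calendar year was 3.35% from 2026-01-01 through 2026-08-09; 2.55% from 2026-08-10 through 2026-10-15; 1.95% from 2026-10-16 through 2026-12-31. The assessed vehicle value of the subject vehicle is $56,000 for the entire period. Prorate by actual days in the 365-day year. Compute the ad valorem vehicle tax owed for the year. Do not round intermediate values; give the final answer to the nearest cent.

2026-01-01 to 2026-08-09: 221 days at 3.35% → $56,000 × 3.35% × 221/365 = $1,135.8795
2026-08-10 to 2026-10-15: 67 days at 2.55% → $56,000 × 2.55% × 67/365 = $262.1260
2026-10-16 to 2026-12-31: 77 days at 1.95% → $56,000 × 1.95% × 77/365 = $230.3671
Total = $1,628.3726

$1,628.37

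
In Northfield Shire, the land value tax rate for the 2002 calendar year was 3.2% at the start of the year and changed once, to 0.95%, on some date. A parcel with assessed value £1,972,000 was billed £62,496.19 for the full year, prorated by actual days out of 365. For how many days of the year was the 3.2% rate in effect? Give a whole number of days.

360 days

Let d = days at the first rate; then 365 − d days at the second rate.
£1,972,000 × [3.2%·d + 0.95%·(365−d)] / 365 = £62,496.19
Solving gives d = 360, so the new rate took effect on 27 December 2002.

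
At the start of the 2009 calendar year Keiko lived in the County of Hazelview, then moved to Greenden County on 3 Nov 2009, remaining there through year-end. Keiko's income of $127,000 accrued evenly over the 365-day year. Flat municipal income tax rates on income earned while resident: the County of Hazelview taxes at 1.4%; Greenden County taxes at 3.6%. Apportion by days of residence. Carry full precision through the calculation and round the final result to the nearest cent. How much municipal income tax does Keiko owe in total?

$2,229.63

The County of Hazelview, 1 Jan – 2 Nov 2009: 306 days → $127,000 × 1.4% × 306/365 = $1,490.5973
Greenden County, 3 Nov – 31 Dec 2009: 59 days → $127,000 × 3.6% × 59/365 = $739.0356
Total = $2,229.6329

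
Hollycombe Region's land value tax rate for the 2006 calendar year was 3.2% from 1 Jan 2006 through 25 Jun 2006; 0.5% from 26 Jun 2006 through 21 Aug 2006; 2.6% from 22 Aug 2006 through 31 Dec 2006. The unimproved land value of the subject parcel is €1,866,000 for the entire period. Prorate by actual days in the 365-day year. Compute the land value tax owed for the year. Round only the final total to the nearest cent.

1 Jan – 25 Jun 2006: 176 days at 3.2% → €1,866,000 × 3.2% × 176/365 = €28,792.6356
26 Jun – 21 Aug 2006: 57 days at 0.5% → €1,866,000 × 0.5% × 57/365 = €1,457.0137
22 Aug – 31 Dec 2006: 132 days at 2.6% → €1,866,000 × 2.6% × 132/365 = €17,545.5123
Total = €47,795.1616

€47,795.16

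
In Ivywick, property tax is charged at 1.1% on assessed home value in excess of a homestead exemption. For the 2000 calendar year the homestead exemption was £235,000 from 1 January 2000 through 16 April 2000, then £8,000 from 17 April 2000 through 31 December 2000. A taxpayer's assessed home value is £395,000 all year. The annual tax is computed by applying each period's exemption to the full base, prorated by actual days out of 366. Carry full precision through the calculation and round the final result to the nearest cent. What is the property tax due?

£3,527.00

1 January – 16 April 2000: 107 days, exemption £235,000 → (£395,000 − £235,000) × 1.1% × 107/366 = £514.5355
17 April – 31 December 2000: 259 days, exemption £8,000 → (£395,000 − £8,000) × 1.1% × 259/366 = £3,012.4672
Total = £3,527.0027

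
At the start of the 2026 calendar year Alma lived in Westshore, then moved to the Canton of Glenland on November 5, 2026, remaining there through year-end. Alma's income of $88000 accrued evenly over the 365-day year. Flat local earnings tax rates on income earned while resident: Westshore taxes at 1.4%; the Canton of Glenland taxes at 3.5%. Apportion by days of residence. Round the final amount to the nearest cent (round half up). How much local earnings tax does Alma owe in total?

$1520.59

Westshore, January 1 – November 4, 2026: 308 days → $88000 × 1.4% × 308/365 = $1039.6055
The Canton of Glenland, November 5 – December 31, 2026: 57 days → $88000 × 3.5% × 57/365 = $480.9863
Total = $1520.5918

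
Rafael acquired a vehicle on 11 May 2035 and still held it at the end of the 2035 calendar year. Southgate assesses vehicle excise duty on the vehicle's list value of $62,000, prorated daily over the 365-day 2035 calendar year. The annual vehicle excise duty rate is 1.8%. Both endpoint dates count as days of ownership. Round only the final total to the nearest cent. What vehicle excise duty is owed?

$718.52

Days held (11 May – 31 December 2035): 235 out of 365
Tax = $62,000 × 1.8% × 235/365 = $718.5205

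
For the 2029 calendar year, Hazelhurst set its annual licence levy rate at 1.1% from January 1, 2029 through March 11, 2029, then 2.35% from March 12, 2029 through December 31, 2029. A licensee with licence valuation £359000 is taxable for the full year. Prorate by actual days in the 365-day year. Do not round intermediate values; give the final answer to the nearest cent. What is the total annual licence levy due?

£7575.88

January 1 – March 11, 2029: 70 days at 1.1% → £359000 × 1.1% × 70/365 = £757.3425
March 12 – December 31, 2029: 295 days at 2.35% → £359000 × 2.35% × 295/365 = £6818.5411
Total = £7575.8836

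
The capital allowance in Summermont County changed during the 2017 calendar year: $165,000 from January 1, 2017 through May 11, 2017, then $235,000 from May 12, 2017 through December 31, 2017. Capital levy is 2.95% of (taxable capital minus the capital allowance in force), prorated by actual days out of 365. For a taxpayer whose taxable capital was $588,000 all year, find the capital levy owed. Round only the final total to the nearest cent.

$11,154.64

January 1 – May 11, 2017: 131 days, exemption $165,000 → ($588,000 − $165,000) × 2.95% × 131/365 = $4,478.5849
May 12 – December 31, 2017: 234 days, exemption $235,000 → ($588,000 − $235,000) × 2.95% × 234/365 = $6,676.0521
Total = $11,154.6370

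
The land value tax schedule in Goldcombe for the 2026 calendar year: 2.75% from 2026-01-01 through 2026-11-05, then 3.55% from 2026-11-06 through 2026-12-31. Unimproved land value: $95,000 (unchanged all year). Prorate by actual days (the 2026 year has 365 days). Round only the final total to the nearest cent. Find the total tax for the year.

$2,729.10

2026-01-01 to 2026-11-05: 309 days at 2.75% → $95,000 × 2.75% × 309/365 = $2,211.6781
2026-11-06 to 2026-12-31: 56 days at 3.55% → $95,000 × 3.55% × 56/365 = $517.4247
Total = $2,729.1027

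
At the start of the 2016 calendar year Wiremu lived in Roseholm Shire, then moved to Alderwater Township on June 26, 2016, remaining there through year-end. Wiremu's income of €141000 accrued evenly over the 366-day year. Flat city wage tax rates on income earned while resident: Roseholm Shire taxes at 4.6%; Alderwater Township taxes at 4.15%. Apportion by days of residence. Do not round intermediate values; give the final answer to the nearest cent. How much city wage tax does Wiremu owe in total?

€6158.35

Roseholm Shire, January 1 – June 25, 2016: 177 days → €141000 × 4.6% × 177/366 = €3136.6721
Alderwater Township, June 26 – December 31, 2016: 189 days → €141000 × 4.15% × 189/366 = €3021.6762
Total = €6158.3484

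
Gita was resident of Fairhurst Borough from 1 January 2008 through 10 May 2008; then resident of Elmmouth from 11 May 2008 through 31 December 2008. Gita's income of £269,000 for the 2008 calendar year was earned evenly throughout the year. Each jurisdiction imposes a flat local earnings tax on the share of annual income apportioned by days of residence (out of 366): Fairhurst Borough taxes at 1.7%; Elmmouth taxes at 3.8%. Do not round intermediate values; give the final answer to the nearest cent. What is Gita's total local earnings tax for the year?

£8,200.09

Fairhurst Borough, 1 January – 10 May 2008: 131 days → £269,000 × 1.7% × 131/366 = £1,636.7842
Elmmouth, 11 May – 31 December 2008: 235 days → £269,000 × 3.8% × 235/366 = £6,563.3060
Total = £8,200.0902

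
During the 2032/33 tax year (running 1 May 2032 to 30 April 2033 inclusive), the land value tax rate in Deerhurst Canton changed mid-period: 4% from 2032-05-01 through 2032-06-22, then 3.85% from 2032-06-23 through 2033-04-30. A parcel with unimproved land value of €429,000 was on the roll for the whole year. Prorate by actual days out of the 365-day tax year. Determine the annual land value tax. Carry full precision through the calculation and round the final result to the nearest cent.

€16,609.94

2032-05-01 to 2032-06-22: 53 days at 4% → €429,000 × 4% × 53/365 = €2,491.7260
2032-06-23 to 2033-04-30: 312 days at 3.85% → €429,000 × 3.85% × 312/365 = €14,118.2137
Total = €16,609.9397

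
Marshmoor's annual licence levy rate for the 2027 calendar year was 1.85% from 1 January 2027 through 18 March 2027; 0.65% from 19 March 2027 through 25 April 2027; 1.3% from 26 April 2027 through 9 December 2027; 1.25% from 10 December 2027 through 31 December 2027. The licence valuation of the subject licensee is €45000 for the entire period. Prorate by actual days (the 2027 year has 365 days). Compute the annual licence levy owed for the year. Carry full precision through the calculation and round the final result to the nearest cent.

€605.40

1 January – 18 March 2027: 77 days at 1.85% → €45000 × 1.85% × 77/365 = €175.6233
19 March – 25 April 2027: 38 days at 0.65% → €45000 × 0.65% × 38/365 = €30.4521
26 April – 9 December 2027: 228 days at 1.3% → €45000 × 1.3% × 228/365 = €365.4247
10 December – 31 December 2027: 22 days at 1.25% → €45000 × 1.25% × 22/365 = €33.9041
Total = €605.4041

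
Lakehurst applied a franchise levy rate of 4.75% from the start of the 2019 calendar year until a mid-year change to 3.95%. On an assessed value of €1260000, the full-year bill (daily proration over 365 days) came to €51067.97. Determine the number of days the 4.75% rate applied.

Let d = days at the first rate; then 365 − d days at the second rate.
€1260000 × [4.75%·d + 3.95%·(365−d)] / 365 = €51067.97
Solving gives d = 47, so the new rate took effect on February 17, 2019.

47 days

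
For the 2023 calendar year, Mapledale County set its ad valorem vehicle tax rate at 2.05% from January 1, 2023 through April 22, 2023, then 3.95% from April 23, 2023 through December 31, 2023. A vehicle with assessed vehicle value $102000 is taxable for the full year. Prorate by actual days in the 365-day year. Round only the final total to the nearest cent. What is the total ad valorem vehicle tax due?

$3434.33

January 1 – April 22, 2023: 112 days at 2.05% → $102000 × 2.05% × 112/365 = $641.6219
April 23 – December 31, 2023: 253 days at 3.95% → $102000 × 3.95% × 253/365 = $2792.7041
Total = $3434.3260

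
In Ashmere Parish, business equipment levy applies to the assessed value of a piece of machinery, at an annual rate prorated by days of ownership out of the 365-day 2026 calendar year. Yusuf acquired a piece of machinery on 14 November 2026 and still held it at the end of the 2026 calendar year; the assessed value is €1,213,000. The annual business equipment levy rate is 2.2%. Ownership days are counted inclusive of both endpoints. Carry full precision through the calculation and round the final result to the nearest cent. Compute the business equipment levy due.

€3,509.39

Days held (14 November – 31 December 2026): 48 out of 365
Tax = €1,213,000 × 2.2% × 48/365 = €3,509.3918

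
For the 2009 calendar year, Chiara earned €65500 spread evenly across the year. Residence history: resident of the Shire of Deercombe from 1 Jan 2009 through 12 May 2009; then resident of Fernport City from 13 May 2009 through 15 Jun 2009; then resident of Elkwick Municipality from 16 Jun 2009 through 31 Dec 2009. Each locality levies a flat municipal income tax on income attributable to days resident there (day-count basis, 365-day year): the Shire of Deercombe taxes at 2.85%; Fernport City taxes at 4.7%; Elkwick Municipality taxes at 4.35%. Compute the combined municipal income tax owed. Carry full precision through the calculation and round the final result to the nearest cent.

The Shire of Deercombe, 1 Jan – 12 May 2009: 132 days → €65500 × 2.85% × 132/365 = €675.0986
Fernport City, 13 May – 15 Jun 2009: 34 days → €65500 × 4.7% × 34/365 = €286.7644
Elkwick Municipality, 16 Jun – 31 Dec 2009: 199 days → €65500 × 4.35% × 199/365 = €1553.4267
Total = €2515.2897

€2515.29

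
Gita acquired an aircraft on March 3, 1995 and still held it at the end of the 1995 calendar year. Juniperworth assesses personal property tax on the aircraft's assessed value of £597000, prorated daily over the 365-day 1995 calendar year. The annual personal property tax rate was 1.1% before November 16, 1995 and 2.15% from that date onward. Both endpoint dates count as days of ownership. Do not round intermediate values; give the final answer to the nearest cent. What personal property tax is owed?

£6259.50

March 3 – November 15, 1995: 258 days at 1.1% → £597000 × 1.1% × 258/365 = £4641.8795
November 16 – December 31, 1995: 46 days at 2.15% → £597000 × 2.15% × 46/365 = £1617.6247
Total = £6259.5041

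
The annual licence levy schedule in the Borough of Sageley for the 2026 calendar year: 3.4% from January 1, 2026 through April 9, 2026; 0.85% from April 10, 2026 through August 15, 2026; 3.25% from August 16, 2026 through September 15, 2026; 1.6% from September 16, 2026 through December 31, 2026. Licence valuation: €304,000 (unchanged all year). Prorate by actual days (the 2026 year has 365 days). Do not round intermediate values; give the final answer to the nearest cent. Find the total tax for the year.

€5,974.64

January 1 – April 9, 2026: 99 days at 3.4% → €304,000 × 3.4% × 99/365 = €2,803.4630
April 10 – August 15, 2026: 128 days at 0.85% → €304,000 × 0.85% × 128/365 = €906.1699
August 16 – September 15, 2026: 31 days at 3.25% → €304,000 × 3.25% × 31/365 = €839.1233
September 16 – December 31, 2026: 107 days at 1.6% → €304,000 × 1.6% × 107/365 = €1,425.8849
Total = €5,974.6411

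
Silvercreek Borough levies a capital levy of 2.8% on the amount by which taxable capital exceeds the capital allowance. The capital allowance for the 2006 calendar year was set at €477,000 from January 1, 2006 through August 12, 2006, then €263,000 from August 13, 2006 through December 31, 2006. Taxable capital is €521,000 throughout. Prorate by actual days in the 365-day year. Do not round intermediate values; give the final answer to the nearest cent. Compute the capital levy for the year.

January 1 – August 12, 2006: 224 days, exemption €477,000 → (€521,000 − €477,000) × 2.8% × 224/365 = €756.0767
August 13 – December 31, 2006: 141 days, exemption €263,000 → (€521,000 − €263,000) × 2.8% × 141/365 = €2,790.6411
Total = €3,546.7178

€3,546.72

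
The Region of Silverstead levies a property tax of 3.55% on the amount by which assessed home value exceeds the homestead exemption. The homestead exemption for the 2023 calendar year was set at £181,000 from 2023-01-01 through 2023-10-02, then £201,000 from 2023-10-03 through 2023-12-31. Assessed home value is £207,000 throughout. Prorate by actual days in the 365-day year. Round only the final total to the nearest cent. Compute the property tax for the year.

2023-01-01 to 2023-10-02: 275 days, exemption £181,000 → (£207,000 − £181,000) × 3.55% × 275/365 = £695.4110
2023-10-03 to 2023-12-31: 90 days, exemption £201,000 → (£207,000 − £201,000) × 3.55% × 90/365 = £52.5205
Total = £747.9315

£747.93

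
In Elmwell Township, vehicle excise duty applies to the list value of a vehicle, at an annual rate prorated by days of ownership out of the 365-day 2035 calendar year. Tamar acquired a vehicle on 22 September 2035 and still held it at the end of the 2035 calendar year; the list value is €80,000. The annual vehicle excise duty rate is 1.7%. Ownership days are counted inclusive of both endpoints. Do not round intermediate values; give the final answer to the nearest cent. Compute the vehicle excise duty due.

Days held (22 September – 31 December 2035): 101 out of 365
Tax = €80,000 × 1.7% × 101/365 = €376.3288

€376.33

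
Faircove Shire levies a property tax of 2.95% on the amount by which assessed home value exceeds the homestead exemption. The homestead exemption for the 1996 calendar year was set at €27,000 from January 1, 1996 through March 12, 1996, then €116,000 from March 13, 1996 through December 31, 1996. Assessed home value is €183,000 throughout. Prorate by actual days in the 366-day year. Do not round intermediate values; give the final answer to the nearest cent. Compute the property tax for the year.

January 1 – March 12, 1996: 72 days, exemption €27,000 → (€183,000 − €27,000) × 2.95% × 72/366 = €905.3115
March 13 – December 31, 1996: 294 days, exemption €116,000 → (€183,000 − €116,000) × 2.95% × 294/366 = €1,587.6803
Total = €2,492.9918

€2,492.99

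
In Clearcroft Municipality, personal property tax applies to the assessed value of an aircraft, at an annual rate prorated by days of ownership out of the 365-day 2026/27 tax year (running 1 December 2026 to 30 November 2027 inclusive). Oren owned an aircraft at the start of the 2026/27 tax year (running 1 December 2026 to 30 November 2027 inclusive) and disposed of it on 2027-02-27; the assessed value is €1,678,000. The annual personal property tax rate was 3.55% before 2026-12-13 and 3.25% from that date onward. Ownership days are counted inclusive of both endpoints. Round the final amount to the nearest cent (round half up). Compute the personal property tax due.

€13,463.08

2026-12-01 to 2026-12-12: 12 days at 3.55% → €1,678,000 × 3.55% × 12/365 = €1,958.4329
2026-12-13 to 2027-02-27: 77 days at 3.25% → €1,678,000 × 3.25% × 77/365 = €11,504.6438
Total = €13,463.0767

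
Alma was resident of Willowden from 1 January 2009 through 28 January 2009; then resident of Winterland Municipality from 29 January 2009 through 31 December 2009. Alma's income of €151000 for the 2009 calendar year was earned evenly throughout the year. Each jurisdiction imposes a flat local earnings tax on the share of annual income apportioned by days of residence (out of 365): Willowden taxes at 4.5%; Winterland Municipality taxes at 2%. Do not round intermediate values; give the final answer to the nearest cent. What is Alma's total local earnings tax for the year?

Willowden, 1 January – 28 January 2009: 28 days → €151000 × 4.5% × 28/365 = €521.2603
Winterland Municipality, 29 January – 31 December 2009: 337 days → €151000 × 2% × 337/365 = €2788.3288
Total = €3309.5890

€3309.59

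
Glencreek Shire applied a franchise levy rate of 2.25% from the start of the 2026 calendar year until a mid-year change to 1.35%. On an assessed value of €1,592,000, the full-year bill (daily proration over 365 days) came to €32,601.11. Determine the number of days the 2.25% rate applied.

Let d = days at the first rate; then 365 − d days at the second rate.
€1,592,000 × [2.25%·d + 1.35%·(365−d)] / 365 = €32,601.11
Solving gives d = 283, so the new rate took effect on October 11, 2026.

283 days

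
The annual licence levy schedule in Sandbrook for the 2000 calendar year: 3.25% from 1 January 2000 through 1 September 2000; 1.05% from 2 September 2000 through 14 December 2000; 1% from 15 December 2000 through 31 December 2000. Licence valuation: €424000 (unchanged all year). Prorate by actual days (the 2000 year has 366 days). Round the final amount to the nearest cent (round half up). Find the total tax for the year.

1 January – 1 September 2000: 245 days at 3.25% → €424000 × 3.25% × 245/366 = €9224.3169
2 September – 14 December 2000: 104 days at 1.05% → €424000 × 1.05% × 104/366 = €1265.0492
15 December – 31 December 2000: 17 days at 1% → €424000 × 1% × 17/366 = €196.9399
Total = €10686.3060

€10686.31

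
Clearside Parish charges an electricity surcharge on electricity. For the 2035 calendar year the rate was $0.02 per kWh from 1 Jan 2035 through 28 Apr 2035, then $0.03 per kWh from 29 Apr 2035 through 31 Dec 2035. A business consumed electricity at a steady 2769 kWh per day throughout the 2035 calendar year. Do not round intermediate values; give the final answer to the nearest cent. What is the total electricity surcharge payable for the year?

$27053.13

1 Jan – 28 Apr 2035: 118 days × 2769 kWh/day = 326,742 kWh at $0.02/kWh → $6534.84
29 Apr – 31 Dec 2035: 247 days × 2769 kWh/day = 683,943 kWh at $0.03/kWh → $20518.29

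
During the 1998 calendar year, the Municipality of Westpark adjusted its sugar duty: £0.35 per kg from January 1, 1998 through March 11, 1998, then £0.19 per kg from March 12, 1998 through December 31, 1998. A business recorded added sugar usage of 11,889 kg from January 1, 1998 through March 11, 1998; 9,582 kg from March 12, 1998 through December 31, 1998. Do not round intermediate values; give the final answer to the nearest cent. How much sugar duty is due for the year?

January 1 – March 11, 1998: 11,889 kg at £0.35/kg → £4,161.15
March 12 – December 31, 1998: 9,582 kg at £0.19/kg → £1,820.58

£5,981.73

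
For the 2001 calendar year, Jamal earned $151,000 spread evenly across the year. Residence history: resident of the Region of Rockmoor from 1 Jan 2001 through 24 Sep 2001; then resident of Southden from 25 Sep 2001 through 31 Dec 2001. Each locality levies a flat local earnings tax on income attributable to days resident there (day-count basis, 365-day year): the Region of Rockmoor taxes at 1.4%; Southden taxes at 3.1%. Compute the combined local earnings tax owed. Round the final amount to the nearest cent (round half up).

The Region of Rockmoor, 1 Jan – 24 Sep 2001: 267 days → $151,000 × 1.4% × 267/365 = $1,546.4055
Southden, 25 Sep – 31 Dec 2001: 98 days → $151,000 × 3.1% × 98/365 = $1,256.8164
Total = $2,803.2219

$2,803.22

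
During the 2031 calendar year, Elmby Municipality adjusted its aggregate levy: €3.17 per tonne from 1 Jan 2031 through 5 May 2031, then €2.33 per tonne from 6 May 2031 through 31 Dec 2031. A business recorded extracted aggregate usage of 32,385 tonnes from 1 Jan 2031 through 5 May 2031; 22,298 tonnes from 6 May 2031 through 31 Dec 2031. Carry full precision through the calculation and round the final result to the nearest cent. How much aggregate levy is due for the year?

€154,614.79

1 Jan – 5 May 2031: 32,385 tonnes at €3.17/tonne → €102,660.45
6 May – 31 Dec 2031: 22,298 tonnes at €2.33/tonne → €51,954.34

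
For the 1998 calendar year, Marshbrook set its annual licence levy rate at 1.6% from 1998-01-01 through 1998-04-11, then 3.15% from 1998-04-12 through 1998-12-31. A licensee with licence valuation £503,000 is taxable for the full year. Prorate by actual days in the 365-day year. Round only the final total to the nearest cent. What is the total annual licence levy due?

£13,687.11

1998-01-01 to 1998-04-11: 101 days at 1.6% → £503,000 × 1.6% × 101/365 = £2,226.9808
1998-04-12 to 1998-12-31: 264 days at 3.15% → £503,000 × 3.15% × 264/365 = £11,460.1315
Total = £13,687.1123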